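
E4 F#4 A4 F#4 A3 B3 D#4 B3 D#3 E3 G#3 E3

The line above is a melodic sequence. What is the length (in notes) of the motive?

12 notes total. Splitting into 3 groups of 4:
E4 F#4 A4 F#4 | A3 B3 D#4 B3 | D#3 E3 G#3 E3
Each cell is the previous one down a 5th — so the unit is 4 notes.

4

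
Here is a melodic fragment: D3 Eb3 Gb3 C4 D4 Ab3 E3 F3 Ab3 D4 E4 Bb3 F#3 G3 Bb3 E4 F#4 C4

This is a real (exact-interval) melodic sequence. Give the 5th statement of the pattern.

A#3 B3 D4 G#4 A#4 E4

Unit = 6 notes; the statements start on D3, E3, F#3, moving up a 2nd each time.
Continuing the starts: G#3 → A#3.
So cell 5 is A#3 B3 D4 G#4 A#4 E4.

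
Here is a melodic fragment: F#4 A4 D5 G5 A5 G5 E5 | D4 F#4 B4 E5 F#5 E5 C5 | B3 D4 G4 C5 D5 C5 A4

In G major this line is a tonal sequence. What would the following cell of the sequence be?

G3 B3 E4 A4 B4 A4 F#4

Unit = 7 notes; the statements start on F#4, D4, B3, moving down a 3rd each time.
From G3 the diatonic shape gives G3 B3 E4 A4 B4 A4 F#4.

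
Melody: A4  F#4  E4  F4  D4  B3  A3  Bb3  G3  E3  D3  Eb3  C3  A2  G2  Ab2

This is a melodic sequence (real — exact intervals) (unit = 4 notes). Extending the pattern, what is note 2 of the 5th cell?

D2

With 4-note cells, note 2 of each statement runs F#4, B3, E3, A2.
Each moves down a 5th; the next is D2.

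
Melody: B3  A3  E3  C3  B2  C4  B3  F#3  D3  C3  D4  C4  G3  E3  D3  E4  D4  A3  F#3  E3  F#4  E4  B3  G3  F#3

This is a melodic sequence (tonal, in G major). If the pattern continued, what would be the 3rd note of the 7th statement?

The unit is 5 notes. Position-3 pitches of the 5 shown cells: E3, F#3, G3, A3, B3.
Each moves up a 2nd. Continuing: C4 → D4.

D4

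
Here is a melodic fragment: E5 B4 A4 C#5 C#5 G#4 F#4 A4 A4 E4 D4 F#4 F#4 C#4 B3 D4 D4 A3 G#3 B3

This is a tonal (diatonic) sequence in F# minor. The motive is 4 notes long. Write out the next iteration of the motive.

With a 4-note motive the entries are E5, C#5, A4, F#4, D4, each down a 3rd from the previous.
So cell 6 is B3 F#3 E3 G#3.

B3 F#3 E3 G#3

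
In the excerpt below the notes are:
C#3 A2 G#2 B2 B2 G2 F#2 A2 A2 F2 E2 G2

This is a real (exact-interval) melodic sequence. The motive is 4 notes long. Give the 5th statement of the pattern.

Unit = 4 notes; the statements start on C#3, B2, A2, moving down a 2nd each time.
Continuing the starts: G2 → F2.
Statement 5 starts on F2 and keeps the same exact contour: F2 Db2 C2 Eb2.

F2 Db2 C2 Eb2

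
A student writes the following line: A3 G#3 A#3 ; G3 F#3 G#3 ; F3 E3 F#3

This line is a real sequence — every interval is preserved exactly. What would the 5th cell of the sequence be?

Db3 C3 D3

Taking 3-note groups, the heads are A3, G3, F3: the pattern moves down a 2nd.
Extending down a 2nd: Eb3 → Db3.
So cell 5 is Db3 C3 D3.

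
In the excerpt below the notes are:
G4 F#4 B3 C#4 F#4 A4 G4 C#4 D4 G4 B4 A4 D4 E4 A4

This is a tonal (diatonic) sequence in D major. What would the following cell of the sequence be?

Taking 5-note groups, the heads are G4, A4, B4: the pattern moves up a 2nd.
From C#5 the diatonic shape gives C#5 B4 E4 F#4 B4.

C#5 B4 E4 F#4 B4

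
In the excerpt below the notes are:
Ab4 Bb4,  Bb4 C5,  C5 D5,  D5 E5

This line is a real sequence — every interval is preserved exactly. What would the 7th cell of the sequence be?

G#5 A#5

Taking 2-note groups, the heads are Ab4, Bb4, C5, D5: the pattern moves up a 2nd.
Continuing the starts: E5 → F#5 → G#5.
So cell 7 is G#5 A#5.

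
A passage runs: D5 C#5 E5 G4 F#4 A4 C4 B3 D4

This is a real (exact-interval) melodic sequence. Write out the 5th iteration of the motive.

Bb2 A2 C3

Unit = 3 notes; the statements start on D5, G4, C4, moving down a 5th each time.
Continuing the starts: F3 → Bb2.
From Bb2 the exact shape gives Bb2 A2 C3.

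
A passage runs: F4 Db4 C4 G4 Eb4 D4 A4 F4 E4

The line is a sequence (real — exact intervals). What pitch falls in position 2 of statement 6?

Grouping in 3s, the 2nd note of each cell is Db4, Eb4, F4.
Each moves up a 2nd. Continuing: G4 → A4 → B4.

B4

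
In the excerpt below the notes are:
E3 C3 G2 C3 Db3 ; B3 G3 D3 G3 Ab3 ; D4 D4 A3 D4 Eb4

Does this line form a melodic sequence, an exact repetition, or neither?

Note 1 of cell 3 is D4; if this were a sequence it would be F#4. No unit length gives a consistent transposition pattern.

neither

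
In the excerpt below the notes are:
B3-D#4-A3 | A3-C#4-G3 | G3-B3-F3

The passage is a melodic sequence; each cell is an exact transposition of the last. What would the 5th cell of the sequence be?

With a 3-note motive the entries are B3, A3, G3, each down a 2nd from the previous.
Extending down a 2nd: F3 → Eb3.
From Eb3 the exact shape gives Eb3 G3 Db3.

Eb3 G3 Db3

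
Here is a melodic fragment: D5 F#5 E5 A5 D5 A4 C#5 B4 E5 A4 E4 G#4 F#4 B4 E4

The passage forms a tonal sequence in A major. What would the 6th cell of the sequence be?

C#3 E3 D3 G#3 C#3

The 5-note cells begin on D5, A4, E4 — each down a 4th from the last.
Extending down a 4th: B3 → F#3 → C#3.
From C#3 the diatonic shape gives C#3 E3 D3 G#3 C#3.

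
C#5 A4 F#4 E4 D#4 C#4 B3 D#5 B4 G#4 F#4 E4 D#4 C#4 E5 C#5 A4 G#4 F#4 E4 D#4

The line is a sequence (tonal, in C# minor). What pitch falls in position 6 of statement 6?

A4

The unit is 7 notes. Position-6 pitches of the 3 shown cells: C#4, D#4, E4.
Extending up a 2nd: F#4 → G#4 → A4.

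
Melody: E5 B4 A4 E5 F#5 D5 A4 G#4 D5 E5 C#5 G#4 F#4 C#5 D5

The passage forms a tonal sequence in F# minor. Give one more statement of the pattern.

Unit = 5 notes; the statements start on E5, D5, C#5, moving down a 2nd each time.
From B4 the diatonic shape gives B4 F#4 E4 B4 C#5.

B4 F#4 E4 B4 C#5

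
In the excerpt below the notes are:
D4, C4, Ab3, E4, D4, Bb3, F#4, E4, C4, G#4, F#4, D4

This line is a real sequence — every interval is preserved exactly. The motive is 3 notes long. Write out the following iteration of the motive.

A#4 G#4 E4

The 3-note cells begin on D4, E4, F#4, G#4 — each up a 2nd from the last.
So cell 5 is A#4 G#4 E4.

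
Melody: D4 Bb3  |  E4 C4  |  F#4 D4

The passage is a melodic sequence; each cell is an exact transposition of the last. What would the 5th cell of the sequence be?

With a 2-note motive the entries are D4, E4, F#4, each up a 2nd from the previous.
Continuing the starts: G#4 → A#4.
From A#4 the exact shape gives A#4 F#4.

A#4 F#4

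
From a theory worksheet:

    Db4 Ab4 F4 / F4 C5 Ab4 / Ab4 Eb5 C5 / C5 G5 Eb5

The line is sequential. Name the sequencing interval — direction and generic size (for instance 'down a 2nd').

Unit = 3 notes; the statements start on Db4, F4, Ab4, C5, moving up a 3rd each time.
Db4 to F4 is up a 3rd.

up a 3rd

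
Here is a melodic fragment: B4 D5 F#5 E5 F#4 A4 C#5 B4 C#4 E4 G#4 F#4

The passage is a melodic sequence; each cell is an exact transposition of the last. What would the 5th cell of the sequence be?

D#3 F#3 A#3 G#3

The 4-note cells begin on B4, F#4, C#4 — each down a 4th from the last.
Carrying on: G#3 → D#3.
From D#3 the exact shape gives D#3 F#3 A#3 G#3.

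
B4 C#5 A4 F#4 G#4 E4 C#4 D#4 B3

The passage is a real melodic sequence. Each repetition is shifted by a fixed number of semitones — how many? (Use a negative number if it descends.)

Unit = 3 notes; the statements start on B4, F#4, C#4, moving down a 4th each time.
B4→F#4 is 66 − 71 = -5 semitones.

-5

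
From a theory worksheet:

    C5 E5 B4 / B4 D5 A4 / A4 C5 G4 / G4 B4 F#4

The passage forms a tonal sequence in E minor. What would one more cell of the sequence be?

F#4 A4 E4

Taking 3-note groups, the heads are C5, B4, A4, G4: the pattern moves down a 2nd.
From F#4 the diatonic shape gives F#4 A4 E4.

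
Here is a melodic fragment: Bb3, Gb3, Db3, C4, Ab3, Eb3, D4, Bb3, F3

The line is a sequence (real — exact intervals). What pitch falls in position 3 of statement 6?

B3

The unit is 3 notes. Position-3 pitches of the 3 shown cells: Db3, Eb3, F3.
Each moves up a 2nd. Continuing: G3 → A3 → B3.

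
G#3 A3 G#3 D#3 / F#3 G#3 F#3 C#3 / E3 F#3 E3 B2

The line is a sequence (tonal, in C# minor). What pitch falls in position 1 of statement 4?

D#3

Grouping in 4s, the 1st note of each cell is G#3, F#3, E3.
Each moves down a 2nd; the next is D#3.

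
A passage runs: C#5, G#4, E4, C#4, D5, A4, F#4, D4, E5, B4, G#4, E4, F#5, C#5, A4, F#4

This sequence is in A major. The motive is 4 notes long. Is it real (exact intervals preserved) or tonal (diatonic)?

Every note is diatonic to A major.
Cell 1 has -4 semitones from note 2 to 3, but cell 2 has -3 — the interval quality changes while the contour stays the same, which is the hallmark of a tonal sequence.

tonal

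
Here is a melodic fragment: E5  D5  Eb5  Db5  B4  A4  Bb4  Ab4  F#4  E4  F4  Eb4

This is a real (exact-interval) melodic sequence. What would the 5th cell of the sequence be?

Unit = 4 notes; the statements start on E5, B4, F#4, moving down a 4th each time.
Continuing the starts: C#4 → G#3.
From G#3 the exact shape gives G#3 F#3 G3 F3.

G#3 F#3 G3 F3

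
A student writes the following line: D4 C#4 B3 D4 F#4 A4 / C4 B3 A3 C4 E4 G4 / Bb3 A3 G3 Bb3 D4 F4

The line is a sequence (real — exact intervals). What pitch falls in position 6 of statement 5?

Db4

With 6-note cells, note 6 of each statement runs A4, G4, F4.
Carrying that down a 2nd forward: Eb4 → Db4.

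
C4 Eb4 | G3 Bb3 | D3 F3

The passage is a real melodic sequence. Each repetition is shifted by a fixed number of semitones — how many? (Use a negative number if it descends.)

With a 2-note motive the entries are C4, G3, D3, each down a 4th from the previous.
Counting half-steps from C4 to G3: -5.

-5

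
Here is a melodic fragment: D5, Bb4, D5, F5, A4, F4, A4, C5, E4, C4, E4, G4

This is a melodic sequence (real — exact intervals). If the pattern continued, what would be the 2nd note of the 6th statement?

Grouping in 4s, the 2nd note of each cell is Bb4, F4, C4.
Extending down a 4th: G3 → D3 → A2.

A2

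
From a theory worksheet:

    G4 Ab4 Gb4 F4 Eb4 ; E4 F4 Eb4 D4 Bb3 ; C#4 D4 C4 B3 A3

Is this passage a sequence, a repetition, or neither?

Note 5 of cell 2 is Bb3; if this were a sequence it would be C4. No unit length gives a consistent transposition pattern.

neither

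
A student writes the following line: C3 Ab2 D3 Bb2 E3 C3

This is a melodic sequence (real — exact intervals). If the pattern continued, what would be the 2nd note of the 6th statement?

Grouping in 2s, the 2nd note of each cell is Ab2, Bb2, C3.
Extending up a 2nd: D3 → E3 → F#3.

F#3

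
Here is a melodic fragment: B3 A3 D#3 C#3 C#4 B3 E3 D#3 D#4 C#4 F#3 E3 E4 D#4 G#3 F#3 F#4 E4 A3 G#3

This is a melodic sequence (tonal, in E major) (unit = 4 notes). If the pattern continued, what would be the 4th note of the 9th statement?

The unit is 4 notes. Position-4 pitches of the 5 shown cells: C#3, D#3, E3, F#3, G#3.
Each moves up a 2nd. Continuing: A3 → B3 → C#4 → D#4.

D#4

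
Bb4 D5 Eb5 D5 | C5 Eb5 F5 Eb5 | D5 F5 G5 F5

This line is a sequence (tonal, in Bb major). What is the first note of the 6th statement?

G5

The 4-note cells begin on Bb4, C5, D5 — each up a 2nd from the last.
Continuing: Eb5 → F5 → G5. Statement 6 starts on G5.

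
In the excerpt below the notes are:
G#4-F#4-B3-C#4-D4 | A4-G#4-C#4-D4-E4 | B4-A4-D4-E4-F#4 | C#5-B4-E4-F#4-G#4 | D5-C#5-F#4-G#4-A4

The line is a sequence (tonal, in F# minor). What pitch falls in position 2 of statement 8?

F#5

Grouping in 5s, the 2nd note of each cell is F#4, G#4, A4, B4, C#5.
Extending up a 2nd: D5 → E5 → F#5.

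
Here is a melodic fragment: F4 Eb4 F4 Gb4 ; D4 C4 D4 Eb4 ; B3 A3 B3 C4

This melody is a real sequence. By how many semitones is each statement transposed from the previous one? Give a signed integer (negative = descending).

-3

Unit = 4 notes; the statements start on F4, D4, B3, moving down a 3rd each time.
F4 to D4 spans -3 semitones.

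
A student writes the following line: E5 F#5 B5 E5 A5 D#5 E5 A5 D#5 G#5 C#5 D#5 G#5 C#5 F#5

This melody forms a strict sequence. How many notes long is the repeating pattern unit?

There are 15 notes; a 5-note unit gives 3 cells:
E5 F#5 B5 E5 A5 | D#5 E5 A5 D#5 G#5 | C#5 D#5 G#5 C#5 F#5
Every group is a transposition down a 2nd of the one before; no shorter unit works.

5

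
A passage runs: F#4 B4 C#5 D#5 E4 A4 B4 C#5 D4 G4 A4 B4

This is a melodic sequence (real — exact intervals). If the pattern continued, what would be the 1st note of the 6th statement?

Ab3

With 4-note cells, note 1 of each statement runs F#4, E4, D4.
Extending down a 2nd: C4 → Bb3 → Ab3.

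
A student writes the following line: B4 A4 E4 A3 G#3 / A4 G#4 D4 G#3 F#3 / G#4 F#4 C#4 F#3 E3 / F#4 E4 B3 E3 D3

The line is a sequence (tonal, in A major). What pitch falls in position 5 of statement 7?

A2

With 5-note cells, note 5 of each statement runs G#3, F#3, E3, D3.
Extending down a 2nd: C#3 → B2 → A2.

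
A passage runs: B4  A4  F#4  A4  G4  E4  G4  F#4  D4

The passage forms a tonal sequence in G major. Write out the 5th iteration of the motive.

E4 D4 B3

The 3-note cells begin on B4, A4, G4 — each down a 2nd from the last.
Continuing the starts: F#4 → E4.
From E4 the diatonic shape gives E4 D4 B3.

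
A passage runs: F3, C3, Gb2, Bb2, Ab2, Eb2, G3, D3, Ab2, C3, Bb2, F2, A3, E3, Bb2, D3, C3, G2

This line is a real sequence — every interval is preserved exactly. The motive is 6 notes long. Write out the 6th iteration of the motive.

With a 6-note motive the entries are F3, G3, A3, each up a 2nd from the previous.
Carrying on: B3 → C#4 → D#4.
So cell 6 is D#4 A#3 E3 G#3 F#3 C#3.

D#4 A#3 E3 G#3 F#3 C#3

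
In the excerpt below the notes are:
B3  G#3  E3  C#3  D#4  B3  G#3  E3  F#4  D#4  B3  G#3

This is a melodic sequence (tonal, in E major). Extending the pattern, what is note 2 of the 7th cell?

E5

The unit is 4 notes. Position-2 pitches of the 3 shown cells: G#3, B3, D#4.
Each moves up a 3rd. Continuing: F#4 → A4 → C#5 → E5.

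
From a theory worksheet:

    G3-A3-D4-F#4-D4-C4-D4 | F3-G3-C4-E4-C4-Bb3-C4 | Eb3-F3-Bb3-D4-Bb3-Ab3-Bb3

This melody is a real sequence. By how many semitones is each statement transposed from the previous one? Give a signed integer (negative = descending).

-2

The 7-note cells begin on G3, F3, Eb3 — each down a 2nd from the last.
G3 to F3 spans -2 semitones.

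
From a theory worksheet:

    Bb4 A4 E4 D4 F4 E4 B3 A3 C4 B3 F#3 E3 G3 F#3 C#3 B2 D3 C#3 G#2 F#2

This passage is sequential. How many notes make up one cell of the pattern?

Try groups of 4 (5 cells in 20 notes):
Bb4 A4 E4 D4 | F4 E4 B3 A3 | C4 B3 F#3 E3 | G3 F#3 C#3 B2 | D3 C#3 G#2 F#2
That's a consistent down a 4th shift per cell, and no other grouping gives one.

4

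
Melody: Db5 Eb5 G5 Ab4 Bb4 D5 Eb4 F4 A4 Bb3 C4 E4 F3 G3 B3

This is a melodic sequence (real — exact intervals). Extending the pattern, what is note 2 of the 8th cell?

E2

Grouping in 3s, the 2nd note of each cell is Eb5, Bb4, F4, C4, G3.
Each moves down a 4th. Continuing: D3 → A2 → E2.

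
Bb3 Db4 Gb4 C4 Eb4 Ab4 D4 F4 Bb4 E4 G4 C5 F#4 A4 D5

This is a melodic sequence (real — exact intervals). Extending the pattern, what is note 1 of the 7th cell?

A#4

Grouping in 3s, the 1st note of each cell is Bb3, C4, D4, E4, F#4.
Carrying that up a 2nd forward: G#4 → A#4.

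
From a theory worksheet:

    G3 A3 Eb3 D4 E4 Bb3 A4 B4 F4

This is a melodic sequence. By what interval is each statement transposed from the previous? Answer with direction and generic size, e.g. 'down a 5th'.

With a 3-note motive the entries are G3, D4, A4, each up a 5th from the previous.
G3 to D4 is up a 5th.

up a 5th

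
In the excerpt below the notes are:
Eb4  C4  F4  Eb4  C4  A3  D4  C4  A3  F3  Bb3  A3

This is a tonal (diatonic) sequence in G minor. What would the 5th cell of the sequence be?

With a 4-note motive the entries are Eb4, C4, A3, each down a 3rd from the previous.
Continuing the starts: F3 → D3.
Statement 5 starts on D3 and keeps the same diatonic contour: D3 Bb2 Eb3 D3.

D3 Bb2 Eb3 D3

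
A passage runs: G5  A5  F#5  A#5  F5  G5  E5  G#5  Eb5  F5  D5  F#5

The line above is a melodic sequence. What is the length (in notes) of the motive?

Try groups of 4 (3 cells in 12 notes):
G5 A5 F#5 A#5 | F5 G5 E5 G#5 | Eb5 F5 D5 F#5
Each cell is the previous one down a 2nd — so the unit is 4 notes.

4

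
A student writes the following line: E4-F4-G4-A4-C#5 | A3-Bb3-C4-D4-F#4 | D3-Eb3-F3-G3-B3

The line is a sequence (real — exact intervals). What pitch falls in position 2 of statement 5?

Db2

With 5-note cells, note 2 of each statement runs F4, Bb3, Eb3.
Extending down a 5th: Ab2 → Db2.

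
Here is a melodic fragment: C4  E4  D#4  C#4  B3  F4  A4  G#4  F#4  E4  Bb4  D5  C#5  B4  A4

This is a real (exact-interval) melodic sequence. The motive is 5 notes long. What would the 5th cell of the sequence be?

Ab5 C6 B5 A5 G5

Taking 5-note groups, the heads are C4, F4, Bb4: the pattern moves up a 4th.
Continuing the starts: Eb5 → Ab5.
From Ab5 the exact shape gives Ab5 C6 B5 A5 G5.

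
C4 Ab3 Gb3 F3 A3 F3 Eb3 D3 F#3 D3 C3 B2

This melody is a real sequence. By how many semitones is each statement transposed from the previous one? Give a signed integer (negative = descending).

With a 4-note motive the entries are C4, A3, F#3, each down a 3rd from the previous.
C4 to A3 spans -3 semitones.

-3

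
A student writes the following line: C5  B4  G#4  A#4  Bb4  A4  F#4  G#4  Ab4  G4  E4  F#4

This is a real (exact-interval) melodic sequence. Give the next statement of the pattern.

Gb4 F4 D4 E4

Taking 4-note groups, the heads are C5, Bb4, Ab4: the pattern moves down a 2nd.
From Gb4 the exact shape gives Gb4 F4 D4 E4.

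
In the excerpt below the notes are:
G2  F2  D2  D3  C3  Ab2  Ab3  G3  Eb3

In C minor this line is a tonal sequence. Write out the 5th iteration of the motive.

Bb4 Ab4 F4

With a 3-note motive the entries are G2, D3, Ab3, each up a 5th from the previous.
Carrying on: Eb4 → Bb4.
So cell 5 is Bb4 Ab4 F4.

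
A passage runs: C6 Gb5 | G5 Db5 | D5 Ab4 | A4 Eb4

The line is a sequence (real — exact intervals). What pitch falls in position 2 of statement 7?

C3

The unit is 2 notes. Position-2 pitches of the 4 shown cells: Gb5, Db5, Ab4, Eb4.
Each moves down a 4th. Continuing: Bb3 → F3 → C3.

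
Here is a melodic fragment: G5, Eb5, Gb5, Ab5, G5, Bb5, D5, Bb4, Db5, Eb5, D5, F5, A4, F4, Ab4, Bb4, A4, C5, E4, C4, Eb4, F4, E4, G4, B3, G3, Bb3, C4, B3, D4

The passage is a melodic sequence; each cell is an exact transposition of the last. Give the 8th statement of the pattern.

G#2 E2 G2 A2 G#2 B2

Taking 6-note groups, the heads are G5, D5, A4, E4, B3: the pattern moves down a 4th.
Extending down a 4th: F#3 → C#3 → G#2.
Statement 8 starts on G#2 and keeps the same exact contour: G#2 E2 G2 A2 G#2 B2.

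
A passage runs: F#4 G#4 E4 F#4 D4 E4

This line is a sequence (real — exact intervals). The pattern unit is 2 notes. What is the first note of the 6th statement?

The 2-note cells begin on F#4, E4, D4 — each down a 2nd from the last.
Extending the heads down a 2nd: C4 → Bb3 → Ab3.

Ab3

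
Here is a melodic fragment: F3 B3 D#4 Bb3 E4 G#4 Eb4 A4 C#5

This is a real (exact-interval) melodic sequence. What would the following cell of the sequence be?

With a 3-note motive the entries are F3, Bb3, Eb4, each up a 4th from the previous.
From Ab4 the exact shape gives Ab4 D5 F#5.

Ab4 D5 F#5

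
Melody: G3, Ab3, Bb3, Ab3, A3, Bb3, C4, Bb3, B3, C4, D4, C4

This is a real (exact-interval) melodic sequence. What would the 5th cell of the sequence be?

The 4-note cells begin on G3, A3, B3 — each up a 2nd from the last.
Continuing the starts: C#4 → D#4.
So cell 5 is D#4 E4 F#4 E4.

D#4 E4 F#4 E4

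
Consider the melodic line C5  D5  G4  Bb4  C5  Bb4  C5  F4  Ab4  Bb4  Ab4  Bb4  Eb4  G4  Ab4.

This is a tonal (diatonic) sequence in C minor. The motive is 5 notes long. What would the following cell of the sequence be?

The 5-note cells begin on C5, Bb4, Ab4 — each down a 2nd from the last.
Statement 4 starts on G4 and keeps the same diatonic contour: G4 Ab4 D4 F4 G4.

G4 Ab4 D4 F4 G4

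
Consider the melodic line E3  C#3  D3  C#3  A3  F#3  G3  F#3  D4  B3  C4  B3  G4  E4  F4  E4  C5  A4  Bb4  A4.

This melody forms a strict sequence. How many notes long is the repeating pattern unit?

Try groups of 4 (5 cells in 20 notes):
E3 C#3 D3 C#3 | A3 F#3 G3 F#3 | D4 B3 C4 B3 | G4 E4 F4 E4 | C5 A4 Bb4 A4
Each cell is the previous one up a 4th — so the unit is 4 notes.

4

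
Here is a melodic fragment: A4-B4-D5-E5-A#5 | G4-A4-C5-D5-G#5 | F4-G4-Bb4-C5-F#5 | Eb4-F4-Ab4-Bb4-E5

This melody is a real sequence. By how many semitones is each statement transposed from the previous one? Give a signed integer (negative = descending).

-2

Taking 5-note groups, the heads are A4, G4, F4, Eb4: the pattern moves down a 2nd.
A4→G4 is 67 − 69 = -2 semitones.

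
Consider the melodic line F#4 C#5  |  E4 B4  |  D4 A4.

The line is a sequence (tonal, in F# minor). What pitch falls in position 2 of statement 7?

Grouping in 2s, the 2nd note of each cell is C#5, B4, A4.
Extending down a 2nd: G#4 → F#4 → E4 → D4.

D4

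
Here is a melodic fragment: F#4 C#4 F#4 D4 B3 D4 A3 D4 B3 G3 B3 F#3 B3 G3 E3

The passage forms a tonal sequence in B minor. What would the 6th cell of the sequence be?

C#3 G2 C#3 A2 F#2

With a 5-note motive the entries are F#4, D4, B3, each down a 3rd from the previous.
Extending down a 3rd: G3 → E3 → C#3.
Statement 6 starts on C#3 and keeps the same diatonic contour: C#3 G2 C#3 A2 F#2.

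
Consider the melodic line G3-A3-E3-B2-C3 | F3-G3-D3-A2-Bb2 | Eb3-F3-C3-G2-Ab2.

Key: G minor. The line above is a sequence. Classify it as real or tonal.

Each cell has the same semitone pattern (2, -5, -5, 1) — intervals are preserved exactly.
And E3 lies outside G minor, so the sequence is real rather than tonal.

real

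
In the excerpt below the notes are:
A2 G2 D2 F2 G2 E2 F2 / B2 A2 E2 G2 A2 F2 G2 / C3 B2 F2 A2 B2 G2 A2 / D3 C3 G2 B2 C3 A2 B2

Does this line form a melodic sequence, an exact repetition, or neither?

Each 7-note cell is the previous one transposed up a 2nd.

sequence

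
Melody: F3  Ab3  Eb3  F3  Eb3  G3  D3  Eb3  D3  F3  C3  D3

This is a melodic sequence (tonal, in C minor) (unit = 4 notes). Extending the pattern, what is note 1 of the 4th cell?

Grouping in 4s, the 1st note of each cell is F3, Eb3, D3.
Each moves down a 2nd; the next is C3.

C3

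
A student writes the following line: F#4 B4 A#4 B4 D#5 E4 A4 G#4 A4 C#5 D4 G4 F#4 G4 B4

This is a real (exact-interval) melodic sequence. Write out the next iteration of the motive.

C4 F4 E4 F4 A4

With a 5-note motive the entries are F#4, E4, D4, each down a 2nd from the previous.
From C4 the exact shape gives C4 F4 E4 F4 A4.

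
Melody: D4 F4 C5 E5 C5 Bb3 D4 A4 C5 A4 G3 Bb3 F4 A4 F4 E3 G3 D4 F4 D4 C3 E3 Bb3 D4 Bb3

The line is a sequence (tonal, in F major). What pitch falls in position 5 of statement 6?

G3

With 5-note cells, note 5 of each statement runs C5, A4, F4, D4, Bb3.
From Bb3, down a 3rd gives G3.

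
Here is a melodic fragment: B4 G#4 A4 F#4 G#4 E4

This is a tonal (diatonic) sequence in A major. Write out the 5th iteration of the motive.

E4 C#4

Unit = 2 notes; the statements start on B4, A4, G#4, moving down a 2nd each time.
Extending down a 2nd: F#4 → E4.
Statement 5 starts on E4 and keeps the same diatonic contour: E4 C#4.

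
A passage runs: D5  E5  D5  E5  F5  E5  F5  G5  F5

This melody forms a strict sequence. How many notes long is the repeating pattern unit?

There are 9 notes; a 3-note unit gives 3 cells:
D5 E5 D5 | E5 F5 E5 | F5 G5 F5
Every group is a transposition up a 2nd of the one before; no shorter unit works.

3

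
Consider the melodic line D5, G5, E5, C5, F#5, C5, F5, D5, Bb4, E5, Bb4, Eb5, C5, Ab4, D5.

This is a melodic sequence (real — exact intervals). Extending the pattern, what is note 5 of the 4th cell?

The unit is 5 notes. Position-5 pitches of the 3 shown cells: F#5, E5, D5.
From D5, down a 2nd gives C5.

C5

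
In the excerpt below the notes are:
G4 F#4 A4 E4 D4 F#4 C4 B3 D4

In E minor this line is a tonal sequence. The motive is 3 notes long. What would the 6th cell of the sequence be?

D3 C3 E3

With a 3-note motive the entries are G4, E4, C4, each down a 3rd from the previous.
Extending down a 3rd: A3 → F#3 → D3.
From D3 the diatonic shape gives D3 C3 E3.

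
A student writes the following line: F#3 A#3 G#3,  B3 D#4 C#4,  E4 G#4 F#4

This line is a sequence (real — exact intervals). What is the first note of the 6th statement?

G5

The 3-note cells begin on F#3, B3, E4 — each up a 4th from the last.
Extending the heads up a 4th: A4 → D5 → G5.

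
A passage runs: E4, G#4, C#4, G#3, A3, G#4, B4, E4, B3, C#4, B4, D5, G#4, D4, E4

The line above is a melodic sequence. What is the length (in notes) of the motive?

Try groups of 5 (3 cells in 15 notes):
E4 G#4 C#4 G#3 A3 | G#4 B4 E4 B3 C#4 | B4 D5 G#4 D4 E4
Each cell is the previous one up a 3rd — so the unit is 5 notes.

5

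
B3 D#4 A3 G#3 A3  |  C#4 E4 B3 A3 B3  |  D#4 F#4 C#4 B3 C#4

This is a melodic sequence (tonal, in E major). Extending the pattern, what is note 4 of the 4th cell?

C#4

The unit is 5 notes. Position-4 pitches of the 3 shown cells: G#3, A3, B3.
Each moves up a 2nd; the next is C#4.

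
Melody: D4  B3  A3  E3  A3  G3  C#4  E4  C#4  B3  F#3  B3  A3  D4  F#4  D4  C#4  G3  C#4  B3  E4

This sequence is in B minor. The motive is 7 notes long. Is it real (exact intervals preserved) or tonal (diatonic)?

Every note is diatonic to B minor.
Cell 1 has +6 semitones from note 6 to 7, but cell 2 has +5 — the interval quality changes while the contour stays the same, which is the hallmark of a tonal sequence.

tonal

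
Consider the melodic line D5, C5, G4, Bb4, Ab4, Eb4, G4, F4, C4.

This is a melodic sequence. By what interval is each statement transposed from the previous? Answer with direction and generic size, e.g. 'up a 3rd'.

down a 3rd

Unit = 3 notes; the statements start on D5, Bb4, G4, moving down a 3rd each time.
From D5 to Bb4: down a 3rd.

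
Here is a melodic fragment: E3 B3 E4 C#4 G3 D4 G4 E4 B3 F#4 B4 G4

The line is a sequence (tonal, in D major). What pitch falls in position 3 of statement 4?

D5

The unit is 4 notes. Position-3 pitches of the 3 shown cells: E4, G4, B4.
From B4, up a 3rd gives D5.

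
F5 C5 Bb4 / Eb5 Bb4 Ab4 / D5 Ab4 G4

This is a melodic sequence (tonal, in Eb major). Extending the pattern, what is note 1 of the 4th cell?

Grouping in 3s, the 1st note of each cell is F5, Eb5, D5.
Each moves down a 2nd; the next is C5.

C5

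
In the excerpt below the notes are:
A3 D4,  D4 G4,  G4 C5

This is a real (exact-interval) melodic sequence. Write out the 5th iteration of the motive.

F5 Bb5

Unit = 2 notes; the statements start on A3, D4, G4, moving up a 4th each time.
Carrying on: C5 → F5.
Statement 5 starts on F5 and keeps the same exact contour: F5 Bb5.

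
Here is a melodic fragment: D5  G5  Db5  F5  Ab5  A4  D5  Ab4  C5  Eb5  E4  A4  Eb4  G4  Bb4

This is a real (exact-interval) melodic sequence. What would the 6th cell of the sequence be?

With a 5-note motive the entries are D5, A4, E4, each down a 4th from the previous.
Continuing the starts: B3 → F#3 → C#3.
From C#3 the exact shape gives C#3 F#3 C3 E3 G3.

C#3 F#3 C3 E3 G3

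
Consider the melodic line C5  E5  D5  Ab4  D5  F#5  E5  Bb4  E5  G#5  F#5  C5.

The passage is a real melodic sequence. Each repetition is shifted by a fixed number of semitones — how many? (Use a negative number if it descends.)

2

The 4-note cells begin on C5, D5, E5 — each up a 2nd from the last.
Counting half-steps from C5 to D5: 2.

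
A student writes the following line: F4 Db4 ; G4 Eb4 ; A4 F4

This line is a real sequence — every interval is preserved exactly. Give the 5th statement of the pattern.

The 2-note cells begin on F4, G4, A4 — each up a 2nd from the last.
Extending up a 2nd: B4 → C#5.
Statement 5 starts on C#5 and keeps the same exact contour: C#5 A4.

C#5 A4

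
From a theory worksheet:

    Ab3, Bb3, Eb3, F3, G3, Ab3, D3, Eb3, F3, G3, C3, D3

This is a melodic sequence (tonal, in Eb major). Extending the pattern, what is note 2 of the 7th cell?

C3

The unit is 4 notes. Position-2 pitches of the 3 shown cells: Bb3, Ab3, G3.
Each moves down a 2nd. Continuing: F3 → Eb3 → D3 → C3.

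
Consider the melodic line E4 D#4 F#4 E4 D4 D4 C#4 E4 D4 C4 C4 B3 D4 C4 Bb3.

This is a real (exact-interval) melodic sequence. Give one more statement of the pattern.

Bb3 A3 C4 Bb3 Ab3

The 5-note cells begin on E4, D4, C4 — each down a 2nd from the last.
From Bb3 the exact shape gives Bb3 A3 C4 Bb3 Ab3.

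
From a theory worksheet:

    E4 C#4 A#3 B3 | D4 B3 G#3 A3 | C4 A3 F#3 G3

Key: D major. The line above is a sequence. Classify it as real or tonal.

real

Each cell has the same semitone pattern (-3, -3, 1) — intervals are preserved exactly.
And A#3 lies outside D major, so the sequence is real rather than tonal.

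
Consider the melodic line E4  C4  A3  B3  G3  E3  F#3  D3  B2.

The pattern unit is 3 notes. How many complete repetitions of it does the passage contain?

9 notes in groups of 3 gives 9/3 = 3 statements.
Starts: E4, B3, F#3 — each down a 4th.

3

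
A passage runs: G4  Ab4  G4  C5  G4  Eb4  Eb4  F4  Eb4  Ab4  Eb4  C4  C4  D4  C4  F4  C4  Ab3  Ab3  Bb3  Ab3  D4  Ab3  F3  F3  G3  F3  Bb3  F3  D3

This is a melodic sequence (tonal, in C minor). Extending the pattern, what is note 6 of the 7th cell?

With 6-note cells, note 6 of each statement runs Eb4, C4, Ab3, F3, D3.
Extending down a 3rd: Bb2 → G2.

G2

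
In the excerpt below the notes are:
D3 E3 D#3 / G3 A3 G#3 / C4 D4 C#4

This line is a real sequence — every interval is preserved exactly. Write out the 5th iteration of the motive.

Bb4 C5 B4

The 3-note cells begin on D3, G3, C4 — each up a 4th from the last.
Carrying on: F4 → Bb4.
Statement 5 starts on Bb4 and keeps the same exact contour: Bb4 C5 B4.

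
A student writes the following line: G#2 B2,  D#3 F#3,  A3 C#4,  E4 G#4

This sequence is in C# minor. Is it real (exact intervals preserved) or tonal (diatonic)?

Every note is diatonic to C# minor.
Cell 1 has +3 semitones from note 1 to 2, but cell 3 has +4 — the interval quality changes while the contour stays the same, which is the hallmark of a tonal sequence.

tonal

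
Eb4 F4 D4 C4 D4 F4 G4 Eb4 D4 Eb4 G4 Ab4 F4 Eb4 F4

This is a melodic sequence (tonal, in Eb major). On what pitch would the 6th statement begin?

Unit = 5 notes; the statements start on Eb4, F4, G4, moving up a 2nd each time.
Extending the heads up a 2nd: Ab4 → Bb4 → C5.

C5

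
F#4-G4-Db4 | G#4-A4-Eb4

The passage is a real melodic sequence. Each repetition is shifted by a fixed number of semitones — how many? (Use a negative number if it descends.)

2

Taking 3-note groups, the heads are F#4, G#4: the pattern moves up a 2nd.
F#4→G#4 is 68 − 66 = 2 semitones.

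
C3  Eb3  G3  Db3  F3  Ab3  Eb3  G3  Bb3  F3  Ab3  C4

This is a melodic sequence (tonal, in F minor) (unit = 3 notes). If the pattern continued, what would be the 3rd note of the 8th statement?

Grouping in 3s, the 3rd note of each cell is G3, Ab3, Bb3, C4.
Carrying that up a 2nd forward: Db4 → Eb4 → F4 → G4.

G4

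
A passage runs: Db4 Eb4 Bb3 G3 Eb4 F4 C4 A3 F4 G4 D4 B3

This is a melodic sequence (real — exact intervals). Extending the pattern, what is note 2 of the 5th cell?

With 4-note cells, note 2 of each statement runs Eb4, F4, G4.
Carrying that up a 2nd forward: A4 → B4.

B4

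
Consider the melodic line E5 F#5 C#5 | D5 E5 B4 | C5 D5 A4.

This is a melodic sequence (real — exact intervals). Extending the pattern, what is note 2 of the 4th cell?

C5

Grouping in 3s, the 2nd note of each cell is F#5, E5, D5.
From D5, down a 2nd gives C5.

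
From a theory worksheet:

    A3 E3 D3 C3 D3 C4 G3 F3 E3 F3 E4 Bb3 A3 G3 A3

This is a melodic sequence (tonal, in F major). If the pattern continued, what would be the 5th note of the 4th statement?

With 5-note cells, note 5 of each statement runs D3, F3, A3.
From A3, up a 3rd gives C4.

C4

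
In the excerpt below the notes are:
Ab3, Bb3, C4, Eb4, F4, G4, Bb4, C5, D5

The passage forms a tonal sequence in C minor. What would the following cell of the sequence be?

The 3-note cells begin on Ab3, Eb4, Bb4 — each up a 5th from the last.
From F5 the diatonic shape gives F5 G5 Ab5.

F5 G5 Ab5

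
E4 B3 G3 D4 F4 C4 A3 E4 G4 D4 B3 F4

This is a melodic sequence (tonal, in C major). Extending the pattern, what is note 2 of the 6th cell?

G4

With 4-note cells, note 2 of each statement runs B3, C4, D4.
Extending up a 2nd: E4 → F4 → G4.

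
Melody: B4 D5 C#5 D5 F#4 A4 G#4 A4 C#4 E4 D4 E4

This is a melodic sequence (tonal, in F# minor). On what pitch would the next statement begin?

Unit = 4 notes; the statements start on B4, F#4, C#4, moving down a 4th each time.
The next head, down a 4th from C#4, is G#3.

G#3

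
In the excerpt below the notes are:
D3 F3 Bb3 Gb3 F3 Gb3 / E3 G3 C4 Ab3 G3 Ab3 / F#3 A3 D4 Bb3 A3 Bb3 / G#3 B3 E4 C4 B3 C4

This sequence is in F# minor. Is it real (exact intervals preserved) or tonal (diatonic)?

real

Each cell has the same semitone pattern (3, 5, -4, -1, 1) — intervals are preserved exactly.
And F3 lies outside F# minor, so the sequence is real rather than tonal.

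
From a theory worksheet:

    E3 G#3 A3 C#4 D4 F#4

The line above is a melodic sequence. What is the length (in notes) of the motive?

There are 6 notes; a 2-note unit gives 3 cells:
E3 G#3 | A3 C#4 | D4 F#4
Every group is a transposition up a 4th of the one before; no shorter unit works.

2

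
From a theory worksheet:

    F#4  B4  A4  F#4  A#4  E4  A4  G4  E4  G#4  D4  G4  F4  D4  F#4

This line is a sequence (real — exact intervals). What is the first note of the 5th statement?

Bb3

Unit = 5 notes; the statements start on F#4, E4, D4, moving down a 2nd each time.
Extending the heads down a 2nd: C4 → Bb3.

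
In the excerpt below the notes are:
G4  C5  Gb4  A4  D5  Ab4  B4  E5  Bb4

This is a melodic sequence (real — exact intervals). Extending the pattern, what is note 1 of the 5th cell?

Grouping in 3s, the 1st note of each cell is G4, A4, B4.
Carrying that up a 2nd forward: C#5 → D#5.

D#5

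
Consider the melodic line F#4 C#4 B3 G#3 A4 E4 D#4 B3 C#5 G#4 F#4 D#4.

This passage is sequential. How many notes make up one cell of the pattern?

Try groups of 4 (3 cells in 12 notes):
F#4 C#4 B3 G#3 | A4 E4 D#4 B3 | C#5 G#4 F#4 D#4
Every group is a transposition up a 3rd of the one before; no shorter unit works.

4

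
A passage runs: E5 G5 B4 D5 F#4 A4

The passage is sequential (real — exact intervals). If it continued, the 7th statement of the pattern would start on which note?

A#2

Unit = 2 notes; the statements start on E5, B4, F#4, moving down a 4th each time.
Continuing: C#4 → G#3 → D#3 → A#2. Statement 7 starts on A#2.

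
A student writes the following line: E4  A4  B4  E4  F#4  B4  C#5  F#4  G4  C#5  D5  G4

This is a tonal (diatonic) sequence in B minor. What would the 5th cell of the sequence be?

B4 E5 F#5 B4

Taking 4-note groups, the heads are E4, F#4, G4: the pattern moves up a 2nd.
Carrying on: A4 → B4.
So cell 5 is B4 E5 F#5 B4.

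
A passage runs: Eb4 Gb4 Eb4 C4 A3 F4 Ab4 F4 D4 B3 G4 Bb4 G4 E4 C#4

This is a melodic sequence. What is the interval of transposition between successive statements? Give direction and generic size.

Unit = 5 notes; the statements start on Eb4, F4, G4, moving up a 2nd each time.
Eb4 to F4 is up a 2nd.

up a 2nd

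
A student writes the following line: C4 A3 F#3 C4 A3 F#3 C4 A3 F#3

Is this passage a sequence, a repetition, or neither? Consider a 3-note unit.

repetition

Each 3-note cell is identical (C4 A3 F#3), restated at the same pitch.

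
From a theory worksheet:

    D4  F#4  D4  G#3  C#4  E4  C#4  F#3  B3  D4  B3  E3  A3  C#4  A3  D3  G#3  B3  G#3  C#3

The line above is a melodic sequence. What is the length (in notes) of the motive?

4

There are 20 notes; a 4-note unit gives 5 cells:
D4 F#4 D4 G#3 | C#4 E4 C#4 F#3 | B3 D4 B3 E3 | A3 C#4 A3 D3 | G#3 B3 G#3 C#3
Each cell is the previous one down a 2nd — so the unit is 4 notes.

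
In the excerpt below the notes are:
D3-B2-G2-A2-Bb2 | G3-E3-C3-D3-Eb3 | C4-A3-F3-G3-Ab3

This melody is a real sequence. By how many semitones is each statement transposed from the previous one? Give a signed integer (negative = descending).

5

With a 5-note motive the entries are D3, G3, C4, each up a 4th from the previous.
D3→G3 is 55 − 50 = 5 semitones.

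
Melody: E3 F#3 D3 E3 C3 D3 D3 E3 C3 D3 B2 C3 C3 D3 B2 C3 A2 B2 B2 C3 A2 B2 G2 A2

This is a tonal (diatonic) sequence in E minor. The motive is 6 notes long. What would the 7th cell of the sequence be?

The 6-note cells begin on E3, D3, C3, B2 — each down a 2nd from the last.
Extending down a 2nd: A2 → G2 → F#2.
From F#2 the diatonic shape gives F#2 G2 E2 F#2 D2 E2.

F#2 G2 E2 F#2 D2 E2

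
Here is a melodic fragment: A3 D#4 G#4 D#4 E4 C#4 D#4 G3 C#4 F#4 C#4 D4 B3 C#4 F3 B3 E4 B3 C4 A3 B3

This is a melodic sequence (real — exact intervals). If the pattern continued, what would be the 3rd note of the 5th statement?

C4

The unit is 7 notes. Position-3 pitches of the 3 shown cells: G#4, F#4, E4.
Each moves down a 2nd. Continuing: D4 → C4.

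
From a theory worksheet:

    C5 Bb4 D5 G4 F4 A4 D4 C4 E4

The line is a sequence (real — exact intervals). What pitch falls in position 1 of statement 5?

E3

Grouping in 3s, the 1st note of each cell is C5, G4, D4.
Extending down a 4th: A3 → E3.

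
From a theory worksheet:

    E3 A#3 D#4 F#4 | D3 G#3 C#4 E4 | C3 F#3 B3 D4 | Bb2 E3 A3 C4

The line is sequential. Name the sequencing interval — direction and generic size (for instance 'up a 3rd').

The 4-note cells begin on E3, D3, C3, Bb2 — each down a 2nd from the last.
From E3 to D3: down a 2nd.

down a 2nd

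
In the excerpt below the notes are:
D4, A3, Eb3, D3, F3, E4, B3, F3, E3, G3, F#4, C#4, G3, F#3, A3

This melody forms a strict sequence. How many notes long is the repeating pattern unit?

15 notes total. Splitting into 3 groups of 5:
D4 A3 Eb3 D3 F3 | E4 B3 F3 E3 G3 | F#4 C#4 G3 F#3 A3
That's a consistent up a 2nd shift per cell, and no other grouping gives one.

5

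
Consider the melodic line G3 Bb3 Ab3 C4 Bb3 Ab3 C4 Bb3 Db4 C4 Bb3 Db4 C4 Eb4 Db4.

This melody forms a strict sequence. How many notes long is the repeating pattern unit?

5

Try groups of 5 (3 cells in 15 notes):
G3 Bb3 Ab3 C4 Bb3 | Ab3 C4 Bb3 Db4 C4 | Bb3 Db4 C4 Eb4 Db4
Each cell is the previous one up a 2nd — so the unit is 5 notes.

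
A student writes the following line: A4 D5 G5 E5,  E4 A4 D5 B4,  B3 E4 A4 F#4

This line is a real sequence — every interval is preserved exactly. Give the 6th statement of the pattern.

G#2 C#3 F#3 D#3

Unit = 4 notes; the statements start on A4, E4, B3, moving down a 4th each time.
Carrying on: F#3 → C#3 → G#2.
Statement 6 starts on G#2 and keeps the same exact contour: G#2 C#3 F#3 D#3.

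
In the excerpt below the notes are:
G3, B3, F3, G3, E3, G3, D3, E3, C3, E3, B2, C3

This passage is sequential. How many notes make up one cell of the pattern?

4

12 notes total. Splitting into 3 groups of 4:
G3 B3 F3 G3 | E3 G3 D3 E3 | C3 E3 B2 C3
Every group is a transposition down a 3rd of the one before; no shorter unit works.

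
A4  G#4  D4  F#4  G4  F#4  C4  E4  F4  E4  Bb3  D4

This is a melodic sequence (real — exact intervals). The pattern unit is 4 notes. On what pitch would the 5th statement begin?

Unit = 4 notes; the statements start on A4, G4, F4, moving down a 2nd each time.
Extending the heads down a 2nd: Eb4 → Db4.

Db4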